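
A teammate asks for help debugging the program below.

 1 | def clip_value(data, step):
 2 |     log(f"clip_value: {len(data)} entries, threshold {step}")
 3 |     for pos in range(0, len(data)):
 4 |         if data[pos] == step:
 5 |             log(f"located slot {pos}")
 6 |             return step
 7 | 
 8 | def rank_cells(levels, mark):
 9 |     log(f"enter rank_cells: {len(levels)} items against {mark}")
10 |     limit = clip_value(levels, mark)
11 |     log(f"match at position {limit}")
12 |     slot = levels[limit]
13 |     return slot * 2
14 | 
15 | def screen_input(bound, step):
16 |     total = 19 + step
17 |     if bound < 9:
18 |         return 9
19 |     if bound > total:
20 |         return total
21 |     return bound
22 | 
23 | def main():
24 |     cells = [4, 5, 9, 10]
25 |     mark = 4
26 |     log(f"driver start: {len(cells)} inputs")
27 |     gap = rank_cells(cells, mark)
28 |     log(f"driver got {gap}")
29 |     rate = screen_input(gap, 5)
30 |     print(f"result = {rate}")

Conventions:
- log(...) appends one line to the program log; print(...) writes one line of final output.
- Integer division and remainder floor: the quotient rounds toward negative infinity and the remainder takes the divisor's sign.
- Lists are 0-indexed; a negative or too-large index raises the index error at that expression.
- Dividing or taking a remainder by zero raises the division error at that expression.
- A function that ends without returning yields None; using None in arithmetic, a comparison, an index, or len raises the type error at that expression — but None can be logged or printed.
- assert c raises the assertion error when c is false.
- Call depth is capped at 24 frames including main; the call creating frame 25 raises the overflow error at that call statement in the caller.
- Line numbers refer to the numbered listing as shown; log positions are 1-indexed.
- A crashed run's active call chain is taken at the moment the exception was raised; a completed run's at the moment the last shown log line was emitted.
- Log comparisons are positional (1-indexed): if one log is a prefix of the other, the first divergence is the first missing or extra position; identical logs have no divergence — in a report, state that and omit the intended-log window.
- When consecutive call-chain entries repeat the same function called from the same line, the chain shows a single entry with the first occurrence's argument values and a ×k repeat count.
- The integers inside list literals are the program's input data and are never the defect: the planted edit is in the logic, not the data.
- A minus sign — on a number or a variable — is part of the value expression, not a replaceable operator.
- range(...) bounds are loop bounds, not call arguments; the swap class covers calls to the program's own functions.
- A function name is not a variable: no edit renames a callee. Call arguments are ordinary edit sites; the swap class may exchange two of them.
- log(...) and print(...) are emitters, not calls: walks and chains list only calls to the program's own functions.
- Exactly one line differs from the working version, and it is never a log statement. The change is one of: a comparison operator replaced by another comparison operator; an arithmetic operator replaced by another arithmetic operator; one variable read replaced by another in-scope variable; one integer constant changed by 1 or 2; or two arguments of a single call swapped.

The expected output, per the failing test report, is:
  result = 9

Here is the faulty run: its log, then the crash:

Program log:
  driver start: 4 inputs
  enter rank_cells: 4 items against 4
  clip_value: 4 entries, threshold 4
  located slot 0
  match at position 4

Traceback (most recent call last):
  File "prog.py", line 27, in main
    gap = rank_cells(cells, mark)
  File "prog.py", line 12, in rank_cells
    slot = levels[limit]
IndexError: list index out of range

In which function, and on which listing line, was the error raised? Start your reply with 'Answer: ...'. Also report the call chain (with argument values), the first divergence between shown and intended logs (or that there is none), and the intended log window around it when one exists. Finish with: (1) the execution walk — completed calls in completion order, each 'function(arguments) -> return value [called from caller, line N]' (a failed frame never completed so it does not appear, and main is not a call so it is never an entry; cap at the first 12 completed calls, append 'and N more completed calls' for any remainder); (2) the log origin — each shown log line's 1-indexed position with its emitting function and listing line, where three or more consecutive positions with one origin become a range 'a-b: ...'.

Answer: the error was raised in rank_cells, line 12.
The tell: Log line 5 is where behavior first shows: 'match at position 4' appears instead of 'match at position 0'.
Call chain: main -> rank_cells([4, 5, 9, 10], 4) (called at line 27).
First divergence: position 5 — the shown line 'match at position 4' should read 'match at position 0'.
Intended log window:
  3: clip_value: 4 entries, threshold 4
  4: located slot 0
  5: match at position 0
  6: driver got 8
Execution walk:
  clip_value([4, 5, 9, 10], 4) -> 4  [called from rank_cells, line 10]
Log line origins:
  1: emitted by main (line 26)
  2: emitted by rank_cells (line 9)
  3: emitted by clip_value (line 2)
  4: emitted by clip_value (line 5)
  5: emitted by rank_cells (line 11)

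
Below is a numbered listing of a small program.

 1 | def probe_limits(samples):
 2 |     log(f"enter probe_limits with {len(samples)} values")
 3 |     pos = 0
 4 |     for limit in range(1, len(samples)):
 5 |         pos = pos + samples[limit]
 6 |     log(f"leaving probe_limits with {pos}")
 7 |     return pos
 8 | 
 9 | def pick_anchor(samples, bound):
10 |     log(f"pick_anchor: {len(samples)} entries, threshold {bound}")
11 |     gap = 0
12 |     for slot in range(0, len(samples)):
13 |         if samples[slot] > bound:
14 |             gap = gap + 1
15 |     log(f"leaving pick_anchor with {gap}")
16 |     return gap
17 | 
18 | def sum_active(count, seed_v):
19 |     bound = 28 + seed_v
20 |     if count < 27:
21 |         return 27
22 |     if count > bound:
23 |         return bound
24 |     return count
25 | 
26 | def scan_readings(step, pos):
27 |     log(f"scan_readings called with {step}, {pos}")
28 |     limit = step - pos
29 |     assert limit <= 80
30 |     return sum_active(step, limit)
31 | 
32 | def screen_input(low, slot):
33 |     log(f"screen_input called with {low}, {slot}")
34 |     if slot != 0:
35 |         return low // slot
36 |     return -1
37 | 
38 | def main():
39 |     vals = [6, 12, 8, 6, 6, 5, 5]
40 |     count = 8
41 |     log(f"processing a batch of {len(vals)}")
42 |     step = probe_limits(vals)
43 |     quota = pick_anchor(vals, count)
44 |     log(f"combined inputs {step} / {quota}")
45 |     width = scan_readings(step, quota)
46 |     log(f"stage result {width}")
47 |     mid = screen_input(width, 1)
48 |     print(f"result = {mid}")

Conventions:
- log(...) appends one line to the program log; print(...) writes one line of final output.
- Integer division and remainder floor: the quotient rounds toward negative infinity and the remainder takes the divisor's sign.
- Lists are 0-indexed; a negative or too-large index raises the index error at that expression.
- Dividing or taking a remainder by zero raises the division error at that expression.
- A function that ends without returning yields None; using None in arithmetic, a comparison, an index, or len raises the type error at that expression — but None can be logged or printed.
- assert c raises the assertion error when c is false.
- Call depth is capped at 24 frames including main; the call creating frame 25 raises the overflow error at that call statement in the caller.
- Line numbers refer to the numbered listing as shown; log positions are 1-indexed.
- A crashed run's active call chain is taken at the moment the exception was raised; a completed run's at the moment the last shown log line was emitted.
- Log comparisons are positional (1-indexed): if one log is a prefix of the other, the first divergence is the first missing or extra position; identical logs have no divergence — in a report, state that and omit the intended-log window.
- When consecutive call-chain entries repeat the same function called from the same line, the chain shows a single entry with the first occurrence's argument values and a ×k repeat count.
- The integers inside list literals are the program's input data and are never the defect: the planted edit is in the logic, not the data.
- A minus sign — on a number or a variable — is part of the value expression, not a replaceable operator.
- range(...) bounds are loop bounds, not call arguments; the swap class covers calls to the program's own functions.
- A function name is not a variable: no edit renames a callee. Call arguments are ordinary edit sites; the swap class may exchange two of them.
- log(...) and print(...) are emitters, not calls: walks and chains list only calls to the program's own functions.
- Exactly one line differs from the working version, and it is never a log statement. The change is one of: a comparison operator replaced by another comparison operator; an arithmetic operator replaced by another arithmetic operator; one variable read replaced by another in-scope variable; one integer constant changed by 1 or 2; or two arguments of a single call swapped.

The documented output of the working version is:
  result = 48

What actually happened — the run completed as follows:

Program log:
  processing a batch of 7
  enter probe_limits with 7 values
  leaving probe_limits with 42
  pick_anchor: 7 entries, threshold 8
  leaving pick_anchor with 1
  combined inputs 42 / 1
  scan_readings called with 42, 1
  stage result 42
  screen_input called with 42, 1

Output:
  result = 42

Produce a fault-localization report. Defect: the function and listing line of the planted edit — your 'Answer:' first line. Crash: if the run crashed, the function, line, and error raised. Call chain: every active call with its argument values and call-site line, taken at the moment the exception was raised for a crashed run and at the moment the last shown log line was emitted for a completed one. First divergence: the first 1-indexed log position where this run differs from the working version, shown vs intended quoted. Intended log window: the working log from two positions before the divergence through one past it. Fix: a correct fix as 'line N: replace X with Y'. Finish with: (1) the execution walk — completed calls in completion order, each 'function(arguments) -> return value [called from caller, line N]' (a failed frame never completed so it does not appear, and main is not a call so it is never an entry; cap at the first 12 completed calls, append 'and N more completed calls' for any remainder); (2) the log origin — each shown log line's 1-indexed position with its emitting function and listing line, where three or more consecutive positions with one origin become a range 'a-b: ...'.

Answer: the defect is in probe_limits at line 4.
Core observation: The log first diverges at position 3: the faulty run prints 'leaving probe_limits with 42' where the working version prints 'leaving probe_limits with 48'.
Call chain: main -> screen_input(42, 1) (called at line 47).
First divergence: at position 3 the run shows 'leaving probe_limits with 42' where the working version logs 'leaving probe_limits with 48'.
Intended log window:
  1: processing a batch of 7
  2: enter probe_limits with 7 values
  3: leaving probe_limits with 48
  4: pick_anchor: 7 entries, threshold 8
Execution walk:
  probe_limits([6, 12, 8, 6, 6, 5, 5]) -> 42  [called from main, line 42]
  pick_anchor([6, 12, 8, 6, 6, 5, 5], 8) -> 1  [called from main, line 43]
  sum_active(42, 41) -> 42  [called from scan_readings, line 30]
  scan_readings(42, 1) -> 42  [called from main, line 45]
  screen_input(42, 1) -> 42  [called from main, line 47]
Origin of each log line:
  1: logged in main at line 41
  2: logged in probe_limits at line 2
  3: logged in probe_limits at line 6
  4: logged in pick_anchor at line 10
  5: logged in pick_anchor at line 15
  6: logged in main at line 44
  7: logged in scan_readings at line 27
  8: logged in main at line 46
  9: logged in screen_input at line 33
A correct fix: line 4: replace `1` with `0`.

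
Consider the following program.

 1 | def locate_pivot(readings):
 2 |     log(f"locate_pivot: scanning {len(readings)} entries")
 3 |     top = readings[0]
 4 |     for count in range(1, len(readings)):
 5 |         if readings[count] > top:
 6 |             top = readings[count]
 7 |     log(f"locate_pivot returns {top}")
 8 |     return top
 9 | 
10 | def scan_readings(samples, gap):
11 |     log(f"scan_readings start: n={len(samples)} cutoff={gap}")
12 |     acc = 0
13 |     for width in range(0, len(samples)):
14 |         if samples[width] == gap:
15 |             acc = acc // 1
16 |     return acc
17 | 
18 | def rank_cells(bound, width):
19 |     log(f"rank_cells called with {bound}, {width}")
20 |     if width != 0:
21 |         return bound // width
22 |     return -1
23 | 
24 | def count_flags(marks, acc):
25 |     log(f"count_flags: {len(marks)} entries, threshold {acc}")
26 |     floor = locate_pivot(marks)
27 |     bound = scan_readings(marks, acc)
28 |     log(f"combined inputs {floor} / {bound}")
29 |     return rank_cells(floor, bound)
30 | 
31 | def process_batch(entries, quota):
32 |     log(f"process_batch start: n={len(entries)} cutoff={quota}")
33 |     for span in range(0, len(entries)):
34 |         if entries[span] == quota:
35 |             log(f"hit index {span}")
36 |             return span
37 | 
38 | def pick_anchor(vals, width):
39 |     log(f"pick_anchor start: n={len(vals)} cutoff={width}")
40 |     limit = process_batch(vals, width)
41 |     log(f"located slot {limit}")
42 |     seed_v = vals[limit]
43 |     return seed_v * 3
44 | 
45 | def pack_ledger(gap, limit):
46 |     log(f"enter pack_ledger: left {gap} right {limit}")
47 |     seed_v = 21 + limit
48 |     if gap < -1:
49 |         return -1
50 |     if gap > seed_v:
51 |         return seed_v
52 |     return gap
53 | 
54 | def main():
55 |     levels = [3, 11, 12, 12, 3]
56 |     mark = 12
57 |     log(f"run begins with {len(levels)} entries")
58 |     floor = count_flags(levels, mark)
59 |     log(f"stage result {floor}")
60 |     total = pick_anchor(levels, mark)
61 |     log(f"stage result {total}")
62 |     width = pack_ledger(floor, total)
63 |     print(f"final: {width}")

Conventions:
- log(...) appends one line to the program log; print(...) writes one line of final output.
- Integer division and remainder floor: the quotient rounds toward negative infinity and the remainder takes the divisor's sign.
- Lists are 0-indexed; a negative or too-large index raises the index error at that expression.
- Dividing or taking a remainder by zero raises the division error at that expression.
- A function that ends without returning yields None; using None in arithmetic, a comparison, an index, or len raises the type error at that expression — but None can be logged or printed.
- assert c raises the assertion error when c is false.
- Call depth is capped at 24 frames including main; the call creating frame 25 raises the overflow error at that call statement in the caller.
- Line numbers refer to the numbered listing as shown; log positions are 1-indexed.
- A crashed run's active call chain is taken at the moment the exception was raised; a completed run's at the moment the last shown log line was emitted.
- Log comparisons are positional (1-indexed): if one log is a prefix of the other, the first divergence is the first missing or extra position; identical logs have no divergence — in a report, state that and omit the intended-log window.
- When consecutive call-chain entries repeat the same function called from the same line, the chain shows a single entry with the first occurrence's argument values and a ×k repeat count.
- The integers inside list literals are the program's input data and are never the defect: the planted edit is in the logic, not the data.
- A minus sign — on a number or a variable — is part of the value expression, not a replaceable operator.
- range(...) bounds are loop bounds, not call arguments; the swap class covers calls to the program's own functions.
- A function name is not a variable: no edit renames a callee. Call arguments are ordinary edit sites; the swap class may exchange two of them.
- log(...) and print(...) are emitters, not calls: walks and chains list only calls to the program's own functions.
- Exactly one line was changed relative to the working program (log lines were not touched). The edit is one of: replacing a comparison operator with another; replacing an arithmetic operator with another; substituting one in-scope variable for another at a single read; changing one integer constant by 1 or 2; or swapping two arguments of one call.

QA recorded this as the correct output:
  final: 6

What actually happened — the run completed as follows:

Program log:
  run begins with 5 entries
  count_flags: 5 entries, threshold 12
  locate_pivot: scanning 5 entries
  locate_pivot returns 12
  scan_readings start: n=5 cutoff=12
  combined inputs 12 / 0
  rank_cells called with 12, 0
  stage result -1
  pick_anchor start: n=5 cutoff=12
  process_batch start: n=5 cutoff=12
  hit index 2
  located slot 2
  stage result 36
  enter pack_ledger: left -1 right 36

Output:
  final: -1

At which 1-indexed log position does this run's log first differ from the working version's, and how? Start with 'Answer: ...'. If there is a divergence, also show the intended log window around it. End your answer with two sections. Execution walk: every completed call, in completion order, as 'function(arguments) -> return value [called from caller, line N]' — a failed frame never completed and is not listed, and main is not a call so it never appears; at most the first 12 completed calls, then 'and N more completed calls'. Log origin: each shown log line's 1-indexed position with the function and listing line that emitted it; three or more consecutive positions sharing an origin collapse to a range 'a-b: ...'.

Answer: position 6 — the shown line 'combined inputs 12 / 0' should read 'combined inputs 12 / 2'.
Intended log window:
  4: locate_pivot returns 12
  5: scan_readings start: n=5 cutoff=12
  6: combined inputs 12 / 2
  7: rank_cells called with 12, 2
Execution walk:
  locate_pivot([3, 11, 12, 12, 3]) -> 12  [called from count_flags, line 26]
  scan_readings([3, 11, 12, 12, 3], 12) -> 0  [called from count_flags, line 27]
  rank_cells(12, 0) -> -1  [called from count_flags, line 29]
  count_flags([3, 11, 12, 12, 3], 12) -> -1  [called from main, line 58]
  process_batch([3, 11, 12, 12, 3], 12) -> 2  [called from pick_anchor, line 40]
  pick_anchor([3, 11, 12, 12, 3], 12) -> 36  [called from main, line 60]
  pack_ledger(-1, 36) -> -1  [called from main, line 62]
Log line origins:
  1: from main, line 57
  2: from count_flags, line 25
  3: from locate_pivot, line 2
  4: from locate_pivot, line 7
  5: from scan_readings, line 11
  6: from count_flags, line 28
  7: from rank_cells, line 19
  8: from main, line 59
  9: from pick_anchor, line 39
  10: from process_batch, line 32
  11: from process_batch, line 35
  12: from pick_anchor, line 41
  13: from main, line 61
  14: from pack_ledger, line 46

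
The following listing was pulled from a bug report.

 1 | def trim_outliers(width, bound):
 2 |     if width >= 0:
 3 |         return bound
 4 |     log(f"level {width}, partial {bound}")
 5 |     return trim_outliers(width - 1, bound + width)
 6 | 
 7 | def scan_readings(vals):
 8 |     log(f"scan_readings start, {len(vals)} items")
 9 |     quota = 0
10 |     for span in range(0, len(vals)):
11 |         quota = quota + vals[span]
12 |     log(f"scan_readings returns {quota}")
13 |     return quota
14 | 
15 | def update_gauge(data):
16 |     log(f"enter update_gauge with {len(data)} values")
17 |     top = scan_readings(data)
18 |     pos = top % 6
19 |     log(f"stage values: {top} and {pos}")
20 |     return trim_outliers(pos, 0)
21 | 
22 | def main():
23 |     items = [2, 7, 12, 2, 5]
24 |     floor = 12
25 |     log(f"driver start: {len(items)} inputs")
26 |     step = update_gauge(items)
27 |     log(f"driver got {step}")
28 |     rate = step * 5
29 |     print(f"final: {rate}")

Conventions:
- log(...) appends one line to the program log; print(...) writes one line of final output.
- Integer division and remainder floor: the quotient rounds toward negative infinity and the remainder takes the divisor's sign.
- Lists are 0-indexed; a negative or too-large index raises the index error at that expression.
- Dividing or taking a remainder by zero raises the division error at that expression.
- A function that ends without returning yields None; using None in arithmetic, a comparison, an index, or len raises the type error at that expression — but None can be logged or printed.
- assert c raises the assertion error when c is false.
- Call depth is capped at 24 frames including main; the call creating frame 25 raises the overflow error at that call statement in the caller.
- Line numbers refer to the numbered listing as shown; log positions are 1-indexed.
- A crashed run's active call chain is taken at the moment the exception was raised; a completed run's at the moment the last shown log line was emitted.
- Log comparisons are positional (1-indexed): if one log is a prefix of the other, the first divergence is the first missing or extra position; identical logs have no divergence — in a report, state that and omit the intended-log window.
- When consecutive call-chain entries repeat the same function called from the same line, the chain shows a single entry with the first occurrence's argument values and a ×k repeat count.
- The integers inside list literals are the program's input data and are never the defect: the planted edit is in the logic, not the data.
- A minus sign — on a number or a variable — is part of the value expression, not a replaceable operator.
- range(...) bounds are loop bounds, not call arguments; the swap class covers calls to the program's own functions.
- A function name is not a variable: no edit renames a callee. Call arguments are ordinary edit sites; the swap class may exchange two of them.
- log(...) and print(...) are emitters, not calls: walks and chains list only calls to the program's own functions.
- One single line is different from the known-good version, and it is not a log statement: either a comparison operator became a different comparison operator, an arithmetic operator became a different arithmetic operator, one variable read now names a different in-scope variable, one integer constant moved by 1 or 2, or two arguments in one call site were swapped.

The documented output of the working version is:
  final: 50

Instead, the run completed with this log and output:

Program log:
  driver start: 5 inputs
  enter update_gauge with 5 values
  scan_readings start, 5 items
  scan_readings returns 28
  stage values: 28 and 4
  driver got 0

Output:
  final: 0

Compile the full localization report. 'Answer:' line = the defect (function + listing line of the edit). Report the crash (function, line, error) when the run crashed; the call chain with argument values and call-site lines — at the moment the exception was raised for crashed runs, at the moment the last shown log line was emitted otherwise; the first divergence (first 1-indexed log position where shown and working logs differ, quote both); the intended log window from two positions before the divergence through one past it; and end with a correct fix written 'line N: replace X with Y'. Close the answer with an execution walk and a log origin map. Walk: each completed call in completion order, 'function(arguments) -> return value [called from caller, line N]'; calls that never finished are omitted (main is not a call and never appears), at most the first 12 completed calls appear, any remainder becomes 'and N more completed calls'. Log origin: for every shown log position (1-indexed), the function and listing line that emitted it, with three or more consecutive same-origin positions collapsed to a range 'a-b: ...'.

Answer: the defect is in trim_outliers at line 2.
The tell: Position 6 is the first bad log line: 'driver got 0' should read 'level 4, partial 0'.
Call chain: main.
First divergence: at position 6 the run shows 'driver got 0' where the working version logs 'level 4, partial 0'.
Intended log window:
  4: scan_readings returns 28
  5: stage values: 28 and 4
  6: level 4, partial 0
  7: level 3, partial 4
Execution walk:
  scan_readings([2, 7, 12, 2, 5]) -> 28  [called from update_gauge, line 17]
  trim_outliers(4, 0) -> 0  [called from update_gauge, line 20]
  update_gauge([2, 7, 12, 2, 5]) -> 0  [called from main, line 26]
Origin of each log line:
  1: from main, line 25
  2: from update_gauge, line 16
  3: from scan_readings, line 8
  4: from scan_readings, line 12
  5: from update_gauge, line 19
  6: from main, line 27
A correct fix: line 2: replace `>=` with `<=`.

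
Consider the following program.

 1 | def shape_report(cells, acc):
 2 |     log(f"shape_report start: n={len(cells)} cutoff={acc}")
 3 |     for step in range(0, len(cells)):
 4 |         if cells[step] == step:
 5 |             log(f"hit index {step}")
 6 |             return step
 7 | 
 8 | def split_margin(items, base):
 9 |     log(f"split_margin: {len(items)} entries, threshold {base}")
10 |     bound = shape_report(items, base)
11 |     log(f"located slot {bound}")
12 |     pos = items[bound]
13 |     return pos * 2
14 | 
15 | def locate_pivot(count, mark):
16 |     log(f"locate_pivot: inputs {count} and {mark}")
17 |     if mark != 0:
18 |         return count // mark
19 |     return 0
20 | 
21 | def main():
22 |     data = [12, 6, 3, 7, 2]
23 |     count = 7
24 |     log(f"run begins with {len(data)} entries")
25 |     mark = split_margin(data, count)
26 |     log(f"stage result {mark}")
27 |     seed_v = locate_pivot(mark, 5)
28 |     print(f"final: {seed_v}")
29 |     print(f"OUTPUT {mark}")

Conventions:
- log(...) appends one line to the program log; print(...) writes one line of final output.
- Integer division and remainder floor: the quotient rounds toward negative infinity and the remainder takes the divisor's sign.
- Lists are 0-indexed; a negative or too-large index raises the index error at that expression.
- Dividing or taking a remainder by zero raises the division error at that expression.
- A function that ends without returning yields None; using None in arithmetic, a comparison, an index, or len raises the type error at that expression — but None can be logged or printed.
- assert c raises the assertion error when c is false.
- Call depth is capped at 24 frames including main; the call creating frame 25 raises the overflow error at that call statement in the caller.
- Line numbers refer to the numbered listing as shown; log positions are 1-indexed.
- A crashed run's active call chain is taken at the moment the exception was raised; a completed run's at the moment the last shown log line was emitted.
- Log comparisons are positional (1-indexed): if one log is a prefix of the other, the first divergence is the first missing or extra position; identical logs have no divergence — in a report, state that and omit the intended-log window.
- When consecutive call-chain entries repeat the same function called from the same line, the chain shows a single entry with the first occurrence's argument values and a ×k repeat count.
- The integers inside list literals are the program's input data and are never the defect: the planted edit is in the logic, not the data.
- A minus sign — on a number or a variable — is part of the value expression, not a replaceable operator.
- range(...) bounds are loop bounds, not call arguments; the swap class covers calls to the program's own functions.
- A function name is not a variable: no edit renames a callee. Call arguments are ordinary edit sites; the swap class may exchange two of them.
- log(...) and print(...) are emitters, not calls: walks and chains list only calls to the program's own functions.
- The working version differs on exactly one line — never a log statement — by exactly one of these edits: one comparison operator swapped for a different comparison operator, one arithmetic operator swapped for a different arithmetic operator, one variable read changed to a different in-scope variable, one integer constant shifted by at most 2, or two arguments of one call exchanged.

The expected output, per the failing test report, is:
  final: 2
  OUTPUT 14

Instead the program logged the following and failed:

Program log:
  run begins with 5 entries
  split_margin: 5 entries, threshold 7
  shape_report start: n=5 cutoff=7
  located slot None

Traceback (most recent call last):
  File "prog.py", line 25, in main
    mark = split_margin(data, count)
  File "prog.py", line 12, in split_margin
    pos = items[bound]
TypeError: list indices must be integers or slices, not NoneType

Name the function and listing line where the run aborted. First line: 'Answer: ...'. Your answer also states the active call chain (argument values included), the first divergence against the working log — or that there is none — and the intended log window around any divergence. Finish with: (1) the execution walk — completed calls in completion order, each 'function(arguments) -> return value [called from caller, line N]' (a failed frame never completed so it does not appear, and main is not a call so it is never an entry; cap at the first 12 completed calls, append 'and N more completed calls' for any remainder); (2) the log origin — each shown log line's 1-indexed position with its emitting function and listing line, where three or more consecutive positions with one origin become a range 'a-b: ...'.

Answer: the error was raised in split_margin, line 12.
Key observation: Position 4 is the first bad log line: 'located slot None' should read 'hit index 3'.
Call chain: main -> split_margin([12, 6, 3, 7, 2], 7) (called at line 25).
First divergence: at position 4 the run shows 'located slot None' where the working version logs 'hit index 3'.
Intended log window:
  2: split_margin: 5 entries, threshold 7
  3: shape_report start: n=5 cutoff=7
  4: hit index 3
  5: located slot 3
Execution walk:
  shape_report([12, 6, 3, 7, 2], 7) -> None  [called from split_margin, line 10]
Origin of each log line:
  1 — main, line 24
  2 — split_margin, line 9
  3 — shape_report, line 2
  4 — split_margin, line 11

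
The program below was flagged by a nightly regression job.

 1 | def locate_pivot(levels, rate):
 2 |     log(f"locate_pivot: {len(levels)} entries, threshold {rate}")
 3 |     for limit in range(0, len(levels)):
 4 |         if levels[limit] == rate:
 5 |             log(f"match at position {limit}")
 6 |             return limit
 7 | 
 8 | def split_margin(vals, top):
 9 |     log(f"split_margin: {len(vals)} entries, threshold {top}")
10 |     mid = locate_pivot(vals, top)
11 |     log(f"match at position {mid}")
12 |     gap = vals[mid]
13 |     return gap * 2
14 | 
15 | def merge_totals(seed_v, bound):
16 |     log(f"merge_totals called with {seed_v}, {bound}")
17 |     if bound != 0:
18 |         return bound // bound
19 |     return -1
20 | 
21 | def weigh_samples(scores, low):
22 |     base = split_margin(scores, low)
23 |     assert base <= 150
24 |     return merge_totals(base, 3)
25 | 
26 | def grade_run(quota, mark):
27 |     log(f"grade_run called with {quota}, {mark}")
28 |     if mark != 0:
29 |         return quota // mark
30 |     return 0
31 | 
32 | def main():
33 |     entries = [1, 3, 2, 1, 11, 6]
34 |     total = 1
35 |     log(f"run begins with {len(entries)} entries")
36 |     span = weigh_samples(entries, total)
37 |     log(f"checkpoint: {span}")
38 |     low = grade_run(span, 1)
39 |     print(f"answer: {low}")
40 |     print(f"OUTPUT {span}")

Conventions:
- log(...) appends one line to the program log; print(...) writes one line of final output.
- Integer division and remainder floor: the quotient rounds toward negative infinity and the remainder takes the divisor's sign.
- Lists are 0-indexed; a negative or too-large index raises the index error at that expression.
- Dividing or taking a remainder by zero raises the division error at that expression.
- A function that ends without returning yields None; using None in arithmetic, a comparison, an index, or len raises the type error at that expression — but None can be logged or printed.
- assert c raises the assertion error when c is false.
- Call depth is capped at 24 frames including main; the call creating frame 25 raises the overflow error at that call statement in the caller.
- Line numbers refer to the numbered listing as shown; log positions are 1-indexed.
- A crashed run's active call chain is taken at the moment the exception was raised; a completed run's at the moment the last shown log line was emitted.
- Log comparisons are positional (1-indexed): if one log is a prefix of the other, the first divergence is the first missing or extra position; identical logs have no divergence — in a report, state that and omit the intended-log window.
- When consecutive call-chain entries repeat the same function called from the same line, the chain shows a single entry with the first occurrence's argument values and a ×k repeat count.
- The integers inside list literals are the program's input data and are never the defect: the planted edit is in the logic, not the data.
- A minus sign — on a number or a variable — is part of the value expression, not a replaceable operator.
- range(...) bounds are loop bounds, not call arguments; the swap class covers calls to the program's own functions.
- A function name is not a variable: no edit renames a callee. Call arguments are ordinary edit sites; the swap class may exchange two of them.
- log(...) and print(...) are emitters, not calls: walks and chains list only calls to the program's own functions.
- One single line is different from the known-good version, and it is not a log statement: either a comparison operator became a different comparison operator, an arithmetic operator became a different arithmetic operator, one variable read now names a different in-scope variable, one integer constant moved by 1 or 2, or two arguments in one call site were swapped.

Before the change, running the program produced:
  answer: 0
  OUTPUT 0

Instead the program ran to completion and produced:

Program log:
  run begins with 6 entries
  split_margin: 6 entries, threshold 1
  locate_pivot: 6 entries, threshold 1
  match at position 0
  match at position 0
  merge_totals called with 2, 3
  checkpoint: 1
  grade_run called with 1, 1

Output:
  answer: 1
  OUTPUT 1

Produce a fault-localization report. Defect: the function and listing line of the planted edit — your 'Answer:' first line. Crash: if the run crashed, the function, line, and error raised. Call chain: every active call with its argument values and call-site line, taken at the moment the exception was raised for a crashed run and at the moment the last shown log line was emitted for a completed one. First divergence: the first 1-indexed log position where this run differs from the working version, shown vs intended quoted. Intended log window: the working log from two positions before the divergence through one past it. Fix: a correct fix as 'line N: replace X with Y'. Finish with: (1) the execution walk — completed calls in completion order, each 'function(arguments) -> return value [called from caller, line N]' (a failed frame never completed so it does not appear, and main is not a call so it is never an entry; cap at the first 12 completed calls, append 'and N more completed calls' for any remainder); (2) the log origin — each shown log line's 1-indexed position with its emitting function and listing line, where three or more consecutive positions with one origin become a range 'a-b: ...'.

Answer: the defect is in merge_totals at line 18.
The tell: Log line 7 is where behavior first shows: 'checkpoint: 1' appears instead of 'checkpoint: 0'.
Call chain: main -> grade_run(1, 1) (called at line 38).
First divergence: position 7; shown 'checkpoint: 1' vs intended 'checkpoint: 0'.
Intended log window:
  5: match at position 0
  6: merge_totals called with 2, 3
  7: checkpoint: 0
  8: grade_run called with 0, 1
Execution walk:
  locate_pivot([1, 3, 2, 1, 11, 6], 1) -> 0  [called from split_margin, line 10]
  split_margin([1, 3, 2, 1, 11, 6], 1) -> 2  [called from weigh_samples, line 22]
  merge_totals(2, 3) -> 1  [called from weigh_samples, line 24]
  weigh_samples([1, 3, 2, 1, 11, 6], 1) -> 1  [called from main, line 36]
  grade_run(1, 1) -> 1  [called from main, line 38]
Log origin:
  1 — main, line 35
  2 — split_margin, line 9
  3 — locate_pivot, line 2
  4 — locate_pivot, line 5
  5 — split_margin, line 11
  6 — merge_totals, line 16
  7 — main, line 37
  8 — grade_run, line 27
A correct fix: line 18: replace `bound // bound` with `seed_v // bound`.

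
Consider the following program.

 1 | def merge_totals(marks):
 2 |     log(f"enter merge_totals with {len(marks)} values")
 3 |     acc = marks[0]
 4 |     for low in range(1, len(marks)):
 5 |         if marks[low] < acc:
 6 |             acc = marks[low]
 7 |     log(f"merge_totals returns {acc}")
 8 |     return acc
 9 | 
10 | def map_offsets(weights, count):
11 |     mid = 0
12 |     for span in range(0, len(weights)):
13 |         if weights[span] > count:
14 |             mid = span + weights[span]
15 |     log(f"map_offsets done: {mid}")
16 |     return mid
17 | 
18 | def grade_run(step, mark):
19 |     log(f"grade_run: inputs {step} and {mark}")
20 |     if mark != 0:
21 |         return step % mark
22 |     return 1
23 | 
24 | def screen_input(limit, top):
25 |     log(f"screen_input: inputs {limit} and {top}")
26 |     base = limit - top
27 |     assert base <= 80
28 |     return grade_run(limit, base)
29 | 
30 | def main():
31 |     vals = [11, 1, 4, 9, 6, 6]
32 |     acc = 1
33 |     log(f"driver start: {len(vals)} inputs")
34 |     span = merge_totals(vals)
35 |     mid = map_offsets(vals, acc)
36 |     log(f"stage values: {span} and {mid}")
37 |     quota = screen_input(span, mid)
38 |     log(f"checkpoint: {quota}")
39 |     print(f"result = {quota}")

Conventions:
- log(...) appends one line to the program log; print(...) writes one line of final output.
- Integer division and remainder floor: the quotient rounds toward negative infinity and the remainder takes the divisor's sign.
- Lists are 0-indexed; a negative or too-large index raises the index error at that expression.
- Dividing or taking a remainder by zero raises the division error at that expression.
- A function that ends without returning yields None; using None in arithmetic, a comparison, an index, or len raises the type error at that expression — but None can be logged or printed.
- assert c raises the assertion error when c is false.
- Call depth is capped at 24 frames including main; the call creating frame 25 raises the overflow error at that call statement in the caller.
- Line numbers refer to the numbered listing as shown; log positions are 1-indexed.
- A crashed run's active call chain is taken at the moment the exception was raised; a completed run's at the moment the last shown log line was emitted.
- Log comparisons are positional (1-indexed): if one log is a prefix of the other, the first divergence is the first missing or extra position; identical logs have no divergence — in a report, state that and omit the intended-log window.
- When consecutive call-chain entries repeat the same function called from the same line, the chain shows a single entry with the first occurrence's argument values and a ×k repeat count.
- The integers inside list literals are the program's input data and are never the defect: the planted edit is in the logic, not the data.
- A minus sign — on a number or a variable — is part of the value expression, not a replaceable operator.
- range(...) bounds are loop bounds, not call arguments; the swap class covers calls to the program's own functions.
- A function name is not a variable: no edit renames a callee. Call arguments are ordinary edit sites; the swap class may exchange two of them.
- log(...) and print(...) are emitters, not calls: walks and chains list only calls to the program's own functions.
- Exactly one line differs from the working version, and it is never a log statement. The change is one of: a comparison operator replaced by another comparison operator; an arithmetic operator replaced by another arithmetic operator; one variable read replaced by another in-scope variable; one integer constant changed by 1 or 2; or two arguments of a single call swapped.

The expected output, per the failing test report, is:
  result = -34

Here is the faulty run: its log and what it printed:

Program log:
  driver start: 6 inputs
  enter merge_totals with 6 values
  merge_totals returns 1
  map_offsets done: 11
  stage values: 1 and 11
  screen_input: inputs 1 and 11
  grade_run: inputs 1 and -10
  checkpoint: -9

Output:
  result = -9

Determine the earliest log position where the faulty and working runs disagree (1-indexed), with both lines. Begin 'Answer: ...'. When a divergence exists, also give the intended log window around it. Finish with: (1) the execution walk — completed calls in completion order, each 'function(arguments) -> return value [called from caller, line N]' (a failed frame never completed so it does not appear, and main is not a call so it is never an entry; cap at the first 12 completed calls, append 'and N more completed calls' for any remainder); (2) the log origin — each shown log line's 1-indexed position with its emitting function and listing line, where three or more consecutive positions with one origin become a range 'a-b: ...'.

Answer: position 4 — shown 'map_offsets done: 11', intended 'map_offsets done: 36'.
Intended log window:
  2: enter merge_totals with 6 values
  3: merge_totals returns 1
  4: map_offsets done: 36
  5: stage values: 1 and 36
Execution walk:
  merge_totals([11, 1, 4, 9, 6, 6]) -> 1  [called from main, line 34]
  map_offsets([11, 1, 4, 9, 6, 6], 1) -> 11  [called from main, line 35]
  grade_run(1, -10) -> -9  [called from screen_input, line 28]
  screen_input(1, 11) -> -9  [called from main, line 37]
Log origins:
  1: from main, line 33
  2: from merge_totals, line 2
  3: from merge_totals, line 7
  4: from map_offsets, line 15
  5: from main, line 36
  6: from screen_input, line 25
  7: from grade_run, line 19
  8: from main, line 38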